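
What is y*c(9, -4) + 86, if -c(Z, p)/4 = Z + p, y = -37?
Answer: 826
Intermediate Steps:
c(Z, p) = -4*Z - 4*p (c(Z, p) = -4*(Z + p) = -4*Z - 4*p)
y*c(9, -4) + 86 = -37*(-4*9 - 4*(-4)) + 86 = -37*(-36 + 16) + 86 = -37*(-20) + 86 = 740 + 86 = 826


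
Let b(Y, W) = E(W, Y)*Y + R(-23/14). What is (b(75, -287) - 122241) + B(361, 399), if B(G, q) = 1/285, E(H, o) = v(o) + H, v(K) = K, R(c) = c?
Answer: -551189131/3990 ≈ -1.3814e+5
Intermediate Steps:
E(H, o) = H + o (E(H, o) = o + H = H + o)
B(G, q) = 1/285
b(Y, W) = -23/14 + Y*(W + Y) (b(Y, W) = (W + Y)*Y - 23/14 = Y*(W + Y) - 23*1/14 = Y*(W + Y) - 23/14 = -23/14 + Y*(W + Y))
(b(75, -287) - 122241) + B(361, 399) = ((-23/14 + 75*(-287 + 75)) - 122241) + 1/285 = ((-23/14 + 75*(-212)) - 122241) + 1/285 = ((-23/14 - 15900) - 122241) + 1/285 = (-222623/14 - 122241) + 1/285 = -1933997/14 + 1/285 = -551189131/3990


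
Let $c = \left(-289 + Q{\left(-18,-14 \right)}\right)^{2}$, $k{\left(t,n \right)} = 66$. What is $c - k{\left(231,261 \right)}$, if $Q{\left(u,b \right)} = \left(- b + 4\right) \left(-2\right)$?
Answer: $105559$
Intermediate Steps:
$Q{\left(u,b \right)} = -8 + 2 b$ ($Q{\left(u,b \right)} = \left(4 - b\right) \left(-2\right) = -8 + 2 b$)
$c = 105625$ ($c = \left(-289 + \left(-8 + 2 \left(-14\right)\right)\right)^{2} = \left(-289 - 36\right)^{2} = \left(-325\right)^{2} = 105625$)
$c - k{\left(231,261 \right)} = 105625 - 66 = 105559$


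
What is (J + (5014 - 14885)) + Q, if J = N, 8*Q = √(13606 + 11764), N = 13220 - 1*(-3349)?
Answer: 6698 + √25370/8 ≈ 6717.9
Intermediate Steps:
N = 16569 (N = 13220 + 3349 = 16569)
Q = √25370/8 (Q = √(13606 + 11764)/8 = √25370/8 ≈ 19.910)
J = 16569
(J + (5014 - 14885)) + Q = (16569 + (5014 - 14885)) + √25370/8 = (16569 - 9871) + √25370/8 = 6698 + √25370/8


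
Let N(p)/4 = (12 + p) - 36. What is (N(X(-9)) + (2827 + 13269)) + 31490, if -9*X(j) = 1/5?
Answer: 2137046/45 ≈ 47490.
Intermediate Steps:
X(j) = -1/45 (X(j) = -⅑/5 = -⅑*⅕ = -1/45)
N(p) = -96 + 4*p (N(p) = 4*((12 + p) - 36) = 4*(-24 + p) = -96 + 4*p)
(N(X(-9)) + (2827 + 13269)) + 31490 = ((-96 + 4*(-1/45)) + (2827 + 13269)) + 31490 = ((-96 - 4/45) + 16096) + 31490 = (-4324/45 + 16096) + 31490 = 719996/45 + 31490 = 2137046/45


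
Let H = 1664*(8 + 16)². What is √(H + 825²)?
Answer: 3*√182121 ≈ 1280.3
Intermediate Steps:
H = 958464 (H = 1664*24² = 1664*576 = 958464)
√(H + 825²) = √(958464 + 825²) = √(958464 + 680625) = √1639089 = 3*√182121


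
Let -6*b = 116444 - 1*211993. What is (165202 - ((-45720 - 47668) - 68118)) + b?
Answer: 2055797/6 ≈ 3.4263e+5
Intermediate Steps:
b = 95549/6 (b = -(116444 - 1*211993)/6 = -(116444 - 211993)/6 = -1/6*(-95549) = 95549/6 ≈ 15925.)
(165202 - ((-45720 - 47668) - 68118)) + b = (165202 - ((-45720 - 47668) - 68118)) + 95549/6 = (165202 - (-93388 - 68118)) + 95549/6 = (165202 - 1*(-161506)) + 95549/6 = (165202 + 161506) + 95549/6 = 326708 + 95549/6 = 2055797/6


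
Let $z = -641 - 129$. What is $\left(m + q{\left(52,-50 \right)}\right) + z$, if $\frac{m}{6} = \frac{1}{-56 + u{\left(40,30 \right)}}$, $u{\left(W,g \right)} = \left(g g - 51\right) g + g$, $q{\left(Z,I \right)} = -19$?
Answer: $- \frac{10037655}{12722} \approx -789.0$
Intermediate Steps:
$z = -770$
$u{\left(W,g \right)} = g + g \left(-51 + g^{2}\right)$ ($u{\left(W,g \right)} = \left(g^{2} - 51\right) g + g = \left(-51 + g^{2}\right) g + g = g \left(-51 + g^{2}\right) + g = g + g \left(-51 + g^{2}\right)$)
$m = \frac{3}{12722}$ ($m = \frac{6}{-56 + 30 \left(-50 + 30^{2}\right)} = \frac{6}{-56 + 30 \left(-50 + 900\right)} = \frac{6}{-56 + 30 \cdot 850} = \frac{6}{-56 + 25500} = \frac{6}{25444} = 6 \cdot \frac{1}{25444} = \frac{3}{12722} \approx 0.00023581$)
$\left(m + q{\left(52,-50 \right)}\right) + z = \left(\frac{3}{12722} - 19\right) - 770 = - \frac{241715}{12722} - 770 = - \frac{10037655}{12722}$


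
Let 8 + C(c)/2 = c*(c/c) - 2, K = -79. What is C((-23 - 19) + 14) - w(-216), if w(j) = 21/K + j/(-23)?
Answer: -154673/1817 ≈ -85.125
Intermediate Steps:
w(j) = -21/79 - j/23 (w(j) = 21/(-79) + j/(-23) = 21*(-1/79) + j*(-1/23) = -21/79 - j/23)
C(c) = -20 + 2*c (C(c) = -16 + 2*(c*(c/c) - 2) = -16 + 2*(c*1 - 2) = -16 + 2*(c - 2) = -16 + 2*(-2 + c) = -16 + (-4 + 2*c) = -20 + 2*c)
C((-23 - 19) + 14) - w(-216) = (-20 + 2*((-23 - 19) + 14)) - (-21/79 - 1/23*(-216)) = (-20 + 2*(-42 + 14)) - (-21/79 + 216/23) = (-20 + 2*(-28)) - 1*16581/1817 = (-20 - 56) - 16581/1817 = -76 - 16581/1817 = -154673/1817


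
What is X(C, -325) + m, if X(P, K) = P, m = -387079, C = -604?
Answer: -387683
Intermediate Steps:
X(C, -325) + m = -604 - 387079 = -387683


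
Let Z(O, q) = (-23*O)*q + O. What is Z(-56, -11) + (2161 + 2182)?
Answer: -9881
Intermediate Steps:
Z(O, q) = O - 23*O*q (Z(O, q) = -23*O*q + O = O - 23*O*q)
Z(-56, -11) + (2161 + 2182) = -56*(1 - 23*(-11)) + (2161 + 2182) = -56*(1 + 253) + 4343 = -56*254 + 4343 = -14224 + 4343 = -9881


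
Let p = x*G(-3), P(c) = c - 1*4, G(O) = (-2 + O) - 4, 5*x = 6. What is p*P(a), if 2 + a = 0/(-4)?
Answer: 324/5 ≈ 64.800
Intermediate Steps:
x = 6/5 (x = (⅕)*6 = 6/5 ≈ 1.2000)
a = -2 (a = -2 + 0/(-4) = -2 + 0*(-¼) = -2 + 0 = -2)
G(O) = -6 + O
P(c) = -4 + c (P(c) = c - 4 = -4 + c)
p = -54/5 (p = 6*(-6 - 3)/5 = (6/5)*(-9) = -54/5 ≈ -10.800)
p*P(a) = -54*(-4 - 2)/5 = -54/5*(-6) = 324/5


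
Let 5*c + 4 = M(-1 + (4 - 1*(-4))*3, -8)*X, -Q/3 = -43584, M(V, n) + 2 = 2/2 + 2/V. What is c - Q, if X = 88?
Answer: -3007684/23 ≈ -1.3077e+5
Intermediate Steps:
M(V, n) = -1 + 2/V (M(V, n) = -2 + (2/2 + 2/V) = -2 + (2*(½) + 2/V) = -2 + (1 + 2/V) = -1 + 2/V)
Q = 130752 (Q = -3*(-43584) = 130752)
c = -388/23 (c = -⅘ + (((2 - (-1 + (4 - 1*(-4))*3))/(-1 + (4 - 1*(-4))*3))*88)/5 = -⅘ + (((2 - (-1 + (4 + 4)*3))/(-1 + (4 + 4)*3))*88)/5 = -⅘ + (((2 - (-1 + 8*3))/(-1 + 8*3))*88)/5 = -⅘ + (((2 - (-1 + 24))/(-1 + 24))*88)/5 = -⅘ + (((2 - 1*23)/23)*88)/5 = -⅘ + (((2 - 23)/23)*88)/5 = -⅘ + (((1/23)*(-21))*88)/5 = -⅘ + (-21/23*88)/5 = -⅘ + (⅕)*(-1848/23) = -⅘ - 1848/115 = -388/23 ≈ -16.870)
c - Q = -388/23 - 1*130752 = -388/23 - 130752 = -3007684/23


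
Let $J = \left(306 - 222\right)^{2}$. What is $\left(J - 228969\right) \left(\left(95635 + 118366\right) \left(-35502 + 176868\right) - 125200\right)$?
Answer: $-6713387563257558$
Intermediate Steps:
$J = 7056$ ($J = 84^{2} = 7056$)
$\left(J - 228969\right) \left(\left(95635 + 118366\right) \left(-35502 + 176868\right) - 125200\right) = \left(7056 - 228969\right) \left(\left(95635 + 118366\right) \left(-35502 + 176868\right) - 125200\right) = - 221913 \left(214001 \cdot 141366 - 125200\right) = - 221913 \left(30252465366 - 125200\right) = \left(-221913\right) 30252340166 = -6713387563257558$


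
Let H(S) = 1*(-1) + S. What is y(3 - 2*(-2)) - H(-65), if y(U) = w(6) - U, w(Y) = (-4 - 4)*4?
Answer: 27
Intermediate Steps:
w(Y) = -32 (w(Y) = -8*4 = -32)
H(S) = -1 + S
y(U) = -32 - U
y(3 - 2*(-2)) - H(-65) = (-32 - (3 - 2*(-2))) - (-1 - 65) = (-32 - (3 + 4)) - 1*(-66) = (-32 - 1*7) + 66 = (-32 - 7) + 66 = -39 + 66 = 27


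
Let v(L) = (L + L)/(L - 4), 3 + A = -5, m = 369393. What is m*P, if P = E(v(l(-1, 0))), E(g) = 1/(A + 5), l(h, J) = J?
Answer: -123131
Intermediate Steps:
A = -8 (A = -3 - 5 = -8)
v(L) = 2*L/(-4 + L) (v(L) = (2*L)/(-4 + L) = 2*L/(-4 + L))
E(g) = -1/3 (E(g) = 1/(-8 + 5) = 1/(-3) = -1/3)
P = -1/3 ≈ -0.33333
m*P = 369393*(-1/3) = -123131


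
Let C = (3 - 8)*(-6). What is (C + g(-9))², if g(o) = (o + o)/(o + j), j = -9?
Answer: 961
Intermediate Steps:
g(o) = 2*o/(-9 + o) (g(o) = (o + o)/(o - 9) = (2*o)/(-9 + o) = 2*o/(-9 + o))
C = 30 (C = -5*(-6) = 30)
(C + g(-9))² = (30 + 2*(-9)/(-9 - 9))² = (30 + 2*(-9)/(-18))² = (30 + 2*(-9)*(-1/18))² = (30 + 1)² = 31² = 961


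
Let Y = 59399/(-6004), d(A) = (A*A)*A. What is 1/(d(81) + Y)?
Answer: 6004/3190712365 ≈ 1.8817e-6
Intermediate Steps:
d(A) = A³ (d(A) = A²*A = A³)
Y = -59399/6004 (Y = 59399*(-1/6004) = -59399/6004 ≈ -9.8932)
1/(d(81) + Y) = 1/(81³ - 59399/6004) = 1/(531441 - 59399/6004) = 1/(3190712365/6004) = 6004/3190712365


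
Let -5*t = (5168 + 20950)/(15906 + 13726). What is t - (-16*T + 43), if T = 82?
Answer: 93994461/74080 ≈ 1268.8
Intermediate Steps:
t = -13059/74080 (t = -(5168 + 20950)/(5*(15906 + 13726)) = -26118/(5*29632) = -⅕*13059/14816 = -13059/74080 ≈ -0.17628)
t - (-16*T + 43) = -13059/74080 - (-16*82 + 43) = -13059/74080 - (-1312 + 43) = -13059/74080 - 1*(-1269) = -13059/74080 + 1269 = 93994461/74080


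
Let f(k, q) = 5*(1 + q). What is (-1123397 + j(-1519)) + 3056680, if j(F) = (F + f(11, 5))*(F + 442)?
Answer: 3536936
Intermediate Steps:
f(k, q) = 5 + 5*q
j(F) = (30 + F)*(442 + F) (j(F) = (F + (5 + 5*5))*(F + 442) = (F + (5 + 25))*(442 + F) = (F + 30)*(442 + F) = (30 + F)*(442 + F))
(-1123397 + j(-1519)) + 3056680 = (-1123397 + (13260 + (-1519)² + 472*(-1519))) + 3056680 = (-1123397 + (13260 + 2307361 - 716968)) + 3056680 = (-1123397 + 1603653) + 3056680 = 480256 + 3056680 = 3536936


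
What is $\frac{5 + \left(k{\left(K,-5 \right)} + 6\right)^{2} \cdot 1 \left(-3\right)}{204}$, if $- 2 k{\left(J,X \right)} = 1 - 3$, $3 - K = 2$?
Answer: $- \frac{71}{102} \approx -0.69608$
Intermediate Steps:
$K = 1$ ($K = 3 - 2 = 1$)
$k{\left(J,X \right)} = 1$ ($k{\left(J,X \right)} = - \frac{1 - 3}{2} = \left(- \frac{1}{2}\right) \left(-2\right) = 1$)
$\frac{5 + \left(k{\left(K,-5 \right)} + 6\right)^{2} \cdot 1 \left(-3\right)}{204} = \frac{5 + \left(1 + 6\right)^{2} \cdot 1 \left(-3\right)}{204} = \left(5 + 7^{2} \cdot 1 \left(-3\right)\right) \frac{1}{204} = \left(5 + 49 \cdot 1 \left(-3\right)\right) \frac{1}{204} = \left(5 + 49 \left(-3\right)\right) \frac{1}{204} = \left(5 - 147\right) \frac{1}{204} = \left(-142\right) \frac{1}{204} = - \frac{71}{102}$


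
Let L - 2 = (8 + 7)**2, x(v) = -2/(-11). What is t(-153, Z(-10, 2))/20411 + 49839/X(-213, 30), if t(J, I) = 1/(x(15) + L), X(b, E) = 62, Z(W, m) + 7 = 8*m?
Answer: 2542142309353/3162439518 ≈ 803.85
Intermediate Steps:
x(v) = 2/11 (x(v) = -2*(-1/11) = 2/11)
Z(W, m) = -7 + 8*m
L = 227 (L = 2 + (8 + 7)**2 = 2 + 15**2 = 2 + 225 = 227)
t(J, I) = 11/2499 (t(J, I) = 1/(2/11 + 227) = 1/(2499/11) = 11/2499)
t(-153, Z(-10, 2))/20411 + 49839/X(-213, 30) = (11/2499)/20411 + 49839/62 = (11/2499)*(1/20411) + 49839*(1/62) = 11/51007089 + 49839/62 = 2542142309353/3162439518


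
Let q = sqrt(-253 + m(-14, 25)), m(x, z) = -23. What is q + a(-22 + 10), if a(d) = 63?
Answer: 63 + 2*I*sqrt(69) ≈ 63.0 + 16.613*I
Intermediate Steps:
q = 2*I*sqrt(69) (q = sqrt(-253 - 23) = sqrt(-276) = 2*I*sqrt(69) ≈ 16.613*I)
q + a(-22 + 10) = 2*I*sqrt(69) + 63 = 63 + 2*I*sqrt(69)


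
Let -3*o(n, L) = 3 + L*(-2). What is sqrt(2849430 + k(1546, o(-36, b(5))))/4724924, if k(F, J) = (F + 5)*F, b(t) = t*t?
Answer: sqrt(1311819)/2362462 ≈ 0.00048481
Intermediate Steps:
b(t) = t**2
o(n, L) = -1 + 2*L/3 (o(n, L) = -(3 + L*(-2))/3 = -(3 - 2*L)/3 = -1 + 2*L/3)
k(F, J) = F*(5 + F) (k(F, J) = (5 + F)*F = F*(5 + F))
sqrt(2849430 + k(1546, o(-36, b(5))))/4724924 = sqrt(2849430 + 1546*(5 + 1546))/4724924 = sqrt(2849430 + 1546*1551)*(1/4724924) = sqrt(2849430 + 2397846)*(1/4724924) = sqrt(5247276)*(1/4724924) = (2*sqrt(1311819))*(1/4724924) = sqrt(1311819)/2362462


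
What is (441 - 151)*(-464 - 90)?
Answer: -160660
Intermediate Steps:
(441 - 151)*(-464 - 90) = 290*(-554) = -160660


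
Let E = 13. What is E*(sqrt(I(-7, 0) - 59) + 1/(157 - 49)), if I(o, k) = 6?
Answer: 13/108 + 13*I*sqrt(53) ≈ 0.12037 + 94.641*I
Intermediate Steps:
E*(sqrt(I(-7, 0) - 59) + 1/(157 - 49)) = 13*(sqrt(6 - 59) + 1/(157 - 49)) = 13*(sqrt(-53) + 1/108) = 13*(I*sqrt(53) + 1/108) = 13*(1/108 + I*sqrt(53)) = 13/108 + 13*I*sqrt(53)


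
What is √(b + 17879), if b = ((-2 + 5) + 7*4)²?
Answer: 2*√4710 ≈ 137.26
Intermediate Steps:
b = 961 (b = (3 + 28)² = 31² = 961)
√(b + 17879) = √(961 + 17879) = √18840 = 2*√4710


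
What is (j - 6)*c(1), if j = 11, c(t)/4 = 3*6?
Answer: 360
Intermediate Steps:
c(t) = 72 (c(t) = 4*(3*6) = 4*18 = 72)
(j - 6)*c(1) = (11 - 6)*72 = 5*72 = 360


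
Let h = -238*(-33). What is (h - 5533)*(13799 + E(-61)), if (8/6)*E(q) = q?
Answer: 127685173/4 ≈ 3.1921e+7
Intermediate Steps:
E(q) = 3*q/4
h = 7854
(h - 5533)*(13799 + E(-61)) = (7854 - 5533)*(13799 + (¾)*(-61)) = 2321*(13799 - 183/4) = 2321*(55013/4) = 127685173/4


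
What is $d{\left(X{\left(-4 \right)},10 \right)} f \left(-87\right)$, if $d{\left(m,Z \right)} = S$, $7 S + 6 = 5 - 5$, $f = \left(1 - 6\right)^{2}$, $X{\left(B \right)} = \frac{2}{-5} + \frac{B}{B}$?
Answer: $\frac{13050}{7} \approx 1864.3$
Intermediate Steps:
$X{\left(B \right)} = \frac{3}{5}$ ($X{\left(B \right)} = 2 \left(- \frac{1}{5}\right) + 1 = - \frac{2}{5} + 1 = \frac{3}{5}$)
$f = 25$ ($f = \left(-5\right)^{2} = 25$)
$S = - \frac{6}{7}$ ($S = - \frac{6}{7} + \frac{5 - 5}{7} = - \frac{6}{7} + \frac{1}{7} \cdot 0 = - \frac{6}{7} + 0 = - \frac{6}{7} \approx -0.85714$)
$d{\left(m,Z \right)} = - \frac{6}{7}$
$d{\left(X{\left(-4 \right)},10 \right)} f \left(-87\right) = \left(- \frac{6}{7}\right) 25 \left(-87\right) = \left(- \frac{150}{7}\right) \left(-87\right) = \frac{13050}{7}$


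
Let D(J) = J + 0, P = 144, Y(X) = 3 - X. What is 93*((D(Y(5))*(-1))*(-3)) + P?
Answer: -414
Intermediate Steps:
D(J) = J
93*((D(Y(5))*(-1))*(-3)) + P = 93*(((3 - 1*5)*(-1))*(-3)) + 144 = 93*(((3 - 5)*(-1))*(-3)) + 144 = 93*(-2*(-1)*(-3)) + 144 = 93*(2*(-3)) + 144 = 93*(-6) + 144 = -558 + 144 = -414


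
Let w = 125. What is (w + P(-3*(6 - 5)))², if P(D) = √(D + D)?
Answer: (125 + I*√6)² ≈ 15619.0 + 612.37*I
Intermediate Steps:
P(D) = √2*√D (P(D) = √(2*D) = √2*√D)
(w + P(-3*(6 - 5)))² = (125 + √2*√(-3*(6 - 5)))² = (125 + √2*√(-3*1))² = (125 + √2*√(-3))² = (125 + √2*(I*√3))² = (125 + I*√6)²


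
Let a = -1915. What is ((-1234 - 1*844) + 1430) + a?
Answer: -2563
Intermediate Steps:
((-1234 - 1*844) + 1430) + a = ((-1234 - 1*844) + 1430) - 1915 = ((-1234 - 844) + 1430) - 1915 = (-2078 + 1430) - 1915 = -648 - 1915 = -2563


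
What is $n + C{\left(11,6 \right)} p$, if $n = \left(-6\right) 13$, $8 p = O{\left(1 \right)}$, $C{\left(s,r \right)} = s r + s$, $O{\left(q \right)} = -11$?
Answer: $- \frac{1471}{8} \approx -183.88$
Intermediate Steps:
$C{\left(s,r \right)} = s + r s$ ($C{\left(s,r \right)} = r s + s = s + r s$)
$p = - \frac{11}{8}$ ($p = \frac{1}{8} \left(-11\right) = - \frac{11}{8} \approx -1.375$)
$n = -78$
$n + C{\left(11,6 \right)} p = -78 + 11 \left(1 + 6\right) \left(- \frac{11}{8}\right) = -78 + 11 \cdot 7 \left(- \frac{11}{8}\right) = -78 + 77 \left(- \frac{11}{8}\right) = -78 - \frac{847}{8} = - \frac{1471}{8}$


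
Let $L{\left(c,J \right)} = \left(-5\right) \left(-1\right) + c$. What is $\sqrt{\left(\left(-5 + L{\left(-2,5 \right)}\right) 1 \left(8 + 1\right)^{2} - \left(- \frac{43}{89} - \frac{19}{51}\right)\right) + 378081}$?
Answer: $\frac{5 \sqrt{311444070531}}{4539} \approx 614.75$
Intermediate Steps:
$L{\left(c,J \right)} = 5 + c$
$\sqrt{\left(\left(-5 + L{\left(-2,5 \right)}\right) 1 \left(8 + 1\right)^{2} - \left(- \frac{43}{89} - \frac{19}{51}\right)\right) + 378081} = \sqrt{\left(\left(-5 + \left(5 - 2\right)\right) 1 \left(8 + 1\right)^{2} - \left(- \frac{43}{89} - \frac{19}{51}\right)\right) + 378081} = \sqrt{\left(\left(-5 + 3\right) 1 \cdot 9^{2} - - \frac{3884}{4539}\right) + 378081} = \sqrt{\left(\left(-2\right) 1 \cdot 81 + \left(\frac{19}{51} + \frac{43}{89}\right)\right) + 378081} = \sqrt{\left(\left(-2\right) 81 + \frac{3884}{4539}\right) + 378081} = \sqrt{\left(-162 + \frac{3884}{4539}\right) + 378081} = \sqrt{- \frac{731434}{4539} + 378081} = \sqrt{\frac{1715378225}{4539}} = \frac{5 \sqrt{311444070531}}{4539}$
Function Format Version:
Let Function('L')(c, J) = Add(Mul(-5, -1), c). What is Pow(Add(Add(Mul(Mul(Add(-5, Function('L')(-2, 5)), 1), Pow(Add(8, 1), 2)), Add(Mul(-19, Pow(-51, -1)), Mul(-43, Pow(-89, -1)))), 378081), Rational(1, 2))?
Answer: Mul(Rational(5, 4539), Pow(311444070531, Rational(1, 2))) ≈ 614.75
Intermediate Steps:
Function('L')(c, J) = Add(5, c)
Pow(Add(Add(Mul(Mul(Add(-5, Function('L')(-2, 5)), 1), Pow(Add(8, 1), 2)), Add(Mul(-19, Pow(-51, -1)), Mul(-43, Pow(-89, -1)))), 378081), Rational(1, 2)) = Pow(Add(Add(Mul(Mul(Add(-5, Add(5, -2)), 1), Pow(Add(8, 1), 2)), Add(Mul(-19, Pow(-51, -1)), Mul(-43, Pow(-89, -1)))), 378081), Rational(1, 2)) = Pow(Add(Add(Mul(Mul(Add(-5, 3), 1), Pow(9, 2)), Add(Mul(-19, Rational(-1, 51)), Mul(-43, Rational(-1, 89)))), 378081), Rational(1, 2)) = Pow(Add(Add(Mul(Mul(-2, 1), 81), Add(Rational(19, 51), Rational(43, 89))), 378081), Rational(1, 2)) = Pow(Add(Add(Mul(-2, 81), Rational(3884, 4539)), 378081), Rational(1, 2)) = Pow(Add(Add(-162, Rational(3884, 4539)), 378081), Rational(1, 2)) = Pow(Add(Rational(-731434, 4539), 378081), Rational(1, 2)) = Pow(Rational(1715378225, 4539), Rational(1, 2)) = Mul(Rational(5, 4539), Pow(311444070531, Rational(1, 2)))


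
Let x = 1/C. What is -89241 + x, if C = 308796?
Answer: -27557263835/308796 ≈ -89241.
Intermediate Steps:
x = 1/308796 ≈ 3.2384e-6
-89241 + x = -89241 + 1/308796 = -27557263835/308796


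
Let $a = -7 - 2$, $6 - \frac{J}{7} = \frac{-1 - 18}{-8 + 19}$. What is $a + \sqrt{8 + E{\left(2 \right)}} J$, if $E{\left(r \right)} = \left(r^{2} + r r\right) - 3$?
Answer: $-9 + \frac{595 \sqrt{13}}{11} \approx 186.03$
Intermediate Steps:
$J = \frac{595}{11}$ ($J = 42 - 7 \frac{-1 - 18}{-8 + 19} = 42 - 7 \left(- \frac{19}{11}\right) = 42 - 7 \left(\left(-19\right) \frac{1}{11}\right) = 42 - - \frac{133}{11} = 42 + \frac{133}{11} = \frac{595}{11} \approx 54.091$)
$a = -9$
$E{\left(r \right)} = -3 + 2 r^{2}$ ($E{\left(r \right)} = \left(r^{2} + r^{2}\right) - 3 = 2 r^{2} - 3 = -3 + 2 r^{2}$)
$a + \sqrt{8 + E{\left(2 \right)}} J = -9 + \sqrt{8 - \left(3 - 2 \cdot 2^{2}\right)} \frac{595}{11} = -9 + \sqrt{8 + \left(-3 + 2 \cdot 4\right)} \frac{595}{11} = -9 + \sqrt{8 + \left(-3 + 8\right)} \frac{595}{11} = -9 + \sqrt{8 + 5} \cdot \frac{595}{11} = -9 + \sqrt{13} \cdot \frac{595}{11} = -9 + \frac{595 \sqrt{13}}{11}$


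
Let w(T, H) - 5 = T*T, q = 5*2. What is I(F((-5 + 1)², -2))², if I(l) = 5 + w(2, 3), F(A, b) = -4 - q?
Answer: 196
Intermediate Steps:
q = 10
w(T, H) = 5 + T² (w(T, H) = 5 + T*T = 5 + T²)
F(A, b) = -14 (F(A, b) = -4 - 1*10 = -4 - 10 = -14)
I(l) = 14 (I(l) = 5 + (5 + 2²) = 5 + (5 + 4) = 5 + 9 = 14)
I(F((-5 + 1)², -2))² = 14² = 196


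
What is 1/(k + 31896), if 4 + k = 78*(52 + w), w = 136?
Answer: 1/46556 ≈ 2.1479e-5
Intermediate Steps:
k = 14660 (k = -4 + 78*(52 + 136) = -4 + 78*188 = -4 + 14664 = 14660)
1/(k + 31896) = 1/(14660 + 31896) = 1/46556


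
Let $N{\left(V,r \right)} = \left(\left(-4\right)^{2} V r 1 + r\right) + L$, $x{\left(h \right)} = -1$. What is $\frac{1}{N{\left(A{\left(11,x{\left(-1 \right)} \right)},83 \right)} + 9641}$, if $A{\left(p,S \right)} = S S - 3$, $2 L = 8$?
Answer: $\frac{1}{7072} \approx 0.0001414$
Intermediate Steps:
$L = 4$ ($L = \frac{1}{2} \cdot 8 = 4$)
$A{\left(p,S \right)} = -3 + S^{2}$ ($A{\left(p,S \right)} = S^{2} - 3 = -3 + S^{2}$)
$N{\left(V,r \right)} = 4 + r + 16 V r$ ($N{\left(V,r \right)} = \left(\left(-4\right)^{2} V r 1 + r\right) + 4 = \left(16 V r + r\right) + 4 = \left(r + 16 V r\right) + 4 = 4 + r + 16 V r$)
$\frac{1}{N{\left(A{\left(11,x{\left(-1 \right)} \right)},83 \right)} + 9641} = \frac{1}{\left(4 + 83 + 16 \left(-3 + \left(-1\right)^{2}\right) 83\right) + 9641} = \frac{1}{\left(4 + 83 + 16 \left(-3 + 1\right) 83\right) + 9641} = \frac{1}{\left(4 + 83 + 16 \left(-2\right) 83\right) + 9641} = \frac{1}{\left(4 + 83 - 2656\right) + 9641} = \frac{1}{-2569 + 9641} = \frac{1}{7072}$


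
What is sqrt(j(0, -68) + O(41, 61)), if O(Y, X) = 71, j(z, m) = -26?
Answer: 3*sqrt(5) ≈ 6.7082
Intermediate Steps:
sqrt(j(0, -68) + O(41, 61)) = sqrt(-26 + 71) = sqrt(45) = 3*sqrt(5)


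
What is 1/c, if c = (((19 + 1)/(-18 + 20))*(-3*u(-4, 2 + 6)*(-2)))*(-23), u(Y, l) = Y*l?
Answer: 1/44160 ≈ 2.2645e-5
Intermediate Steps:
c = 44160 (c = (((19 + 1)/(-18 + 20))*(-(-12)*(2 + 6)*(-2)))*(-23) = ((20/2)*(-(-12)*8*(-2)))*(-23) = ((20*(½))*(-3*(-32)*(-2)))*(-23) = (10*(96*(-2)))*(-23) = (10*(-192))*(-23) = -1920*(-23) = 44160)
1/c = 1/44160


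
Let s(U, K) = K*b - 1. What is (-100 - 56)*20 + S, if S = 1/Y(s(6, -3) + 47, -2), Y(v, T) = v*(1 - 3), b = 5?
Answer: -193441/62 ≈ -3120.0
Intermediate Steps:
s(U, K) = -1 + 5*K (s(U, K) = K*5 - 1 = 5*K - 1 = -1 + 5*K)
Y(v, T) = -2*v (Y(v, T) = v*(-2) = -2*v)
S = -1/62 (S = 1/(-2*((-1 + 5*(-3)) + 47)) = 1/(-2*((-1 - 15) + 47)) = 1/(-2*(-16 + 47)) = 1/(-2*31) = 1/(-62) = -1/62 ≈ -0.016129)
(-100 - 56)*20 + S = (-100 - 56)*20 - 1/62 = -156*20 - 1/62 = -3120 - 1/62 = -193441/62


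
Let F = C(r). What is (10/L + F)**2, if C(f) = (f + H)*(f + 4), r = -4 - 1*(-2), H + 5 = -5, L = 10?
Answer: 529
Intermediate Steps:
H = -10 (H = -5 - 5 = -10)
r = -2 (r = -4 + 2 = -2)
C(f) = (-10 + f)*(4 + f) (C(f) = (f - 10)*(f + 4) = (-10 + f)*(4 + f))
F = -24 (F = -40 + (-2)**2 - 6*(-2) = -40 + 4 + 12 = -24)
(10/L + F)**2 = (10/10 - 24)**2 = (10*(1/10) - 24)**2 = (1 - 24)**2 = (-23)**2 = 529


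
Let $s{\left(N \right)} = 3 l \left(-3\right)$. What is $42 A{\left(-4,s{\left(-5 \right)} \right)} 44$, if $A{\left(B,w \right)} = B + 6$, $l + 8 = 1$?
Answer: $3696$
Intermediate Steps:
$l = -7$ ($l = -8 + 1 = -7$)
$s{\left(N \right)} = 63$ ($s{\left(N \right)} = 3 \left(-7\right) \left(-3\right) = \left(-21\right) \left(-3\right) = 63$)
$A{\left(B,w \right)} = 6 + B$
$42 A{\left(-4,s{\left(-5 \right)} \right)} 44 = 42 \left(6 - 4\right) 44 = 42 \cdot 2 \cdot 44 = 84 \cdot 44 = 3696$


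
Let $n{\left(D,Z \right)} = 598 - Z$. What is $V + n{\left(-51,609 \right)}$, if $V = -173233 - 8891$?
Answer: $-182135$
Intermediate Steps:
$V = -182124$
$V + n{\left(-51,609 \right)} = -182124 + \left(598 - 609\right) = -182124 - 11 = -182135$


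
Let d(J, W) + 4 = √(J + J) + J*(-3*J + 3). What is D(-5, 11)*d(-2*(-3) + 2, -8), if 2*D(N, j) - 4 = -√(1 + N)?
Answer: -336 + 168*I ≈ -336.0 + 168.0*I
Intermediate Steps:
D(N, j) = 2 - √(1 + N)/2 (D(N, j) = 2 + (-√(1 + N))/2 = 2 - √(1 + N)/2)
d(J, W) = -4 + J*(3 - 3*J) + √2*√J (d(J, W) = -4 + (√(J + J) + J*(-3*J + 3)) = -4 + (√(2*J) + J*(3 - 3*J)) = -4 + (√2*√J + J*(3 - 3*J)) = -4 + (J*(3 - 3*J) + √2*√J) = -4 + J*(3 - 3*J) + √2*√J)
D(-5, 11)*d(-2*(-3) + 2, -8) = (2 - √(1 - 5)/2)*(-4 - 3*(-2*(-3) + 2)² + 3*(-2*(-3) + 2) + √2*√(-2*(-3) + 2)) = (2 - I)*(-4 - 3*(6 + 2)² + 3*(6 + 2) + √2*√(6 + 2)) = (2 - I)*(-4 - 3*8² + 3*8 + √2*√8) = (2 - I)*(-4 - 3*64 + 24 + √2*(2*√2)) = (2 - I)*(-4 - 192 + 24 + 4) = (2 - I)*(-168) = -336 + 168*I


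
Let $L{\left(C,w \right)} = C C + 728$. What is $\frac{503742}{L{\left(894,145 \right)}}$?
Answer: $\frac{251871}{399982} \approx 0.62971$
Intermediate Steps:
$L{\left(C,w \right)} = 728 + C^{2}$ ($L{\left(C,w \right)} = C^{2} + 728 = 728 + C^{2}$)
$\frac{503742}{L{\left(894,145 \right)}} = \frac{503742}{728 + 894^{2}} = \frac{503742}{728 + 799236} = \frac{503742}{799964} = 503742 \cdot \frac{1}{799964} = \frac{251871}{399982}$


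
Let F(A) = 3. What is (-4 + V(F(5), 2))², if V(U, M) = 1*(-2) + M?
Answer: 16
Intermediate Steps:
V(U, M) = -2 + M
(-4 + V(F(5), 2))² = (-4 + (-2 + 2))² = (-4 + 0)² = (-4)² = 16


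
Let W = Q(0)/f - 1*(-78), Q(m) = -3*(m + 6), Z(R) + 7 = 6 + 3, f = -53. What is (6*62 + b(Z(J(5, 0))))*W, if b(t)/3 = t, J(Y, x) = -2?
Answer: 1569456/53 ≈ 29612.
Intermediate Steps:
Z(R) = 2 (Z(R) = -7 + (6 + 3) = -7 + 9 = 2)
b(t) = 3*t
Q(m) = -18 - 3*m (Q(m) = -3*(6 + m) = -18 - 3*m)
W = 4152/53 (W = (-18 - 3*0)/(-53) - 1*(-78) = (-18 + 0)*(-1/53) + 78 = -18*(-1/53) + 78 = 18/53 + 78 = 4152/53 ≈ 78.340)
(6*62 + b(Z(J(5, 0))))*W = (6*62 + 3*2)*(4152/53) = (372 + 6)*(4152/53) = 378*(4152/53) = 1569456/53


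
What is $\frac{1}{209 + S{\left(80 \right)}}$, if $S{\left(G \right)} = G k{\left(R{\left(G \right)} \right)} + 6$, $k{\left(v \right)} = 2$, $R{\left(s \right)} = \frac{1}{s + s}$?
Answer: $\frac{1}{375} \approx 0.0026667$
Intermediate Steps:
$R{\left(s \right)} = \frac{1}{2 s}$
$S{\left(G \right)} = 6 + 2 G$ ($S{\left(G \right)} = G 2 + 6 = 2 G + 6 = 6 + 2 G$)
$\frac{1}{209 + S{\left(80 \right)}} = \frac{1}{209 + \left(6 + 2 \cdot 80\right)} = \frac{1}{209 + \left(6 + 160\right)} = \frac{1}{209 + 166} = \frac{1}{375}$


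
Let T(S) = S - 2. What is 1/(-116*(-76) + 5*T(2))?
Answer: 1/8816 ≈ 0.00011343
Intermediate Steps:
T(S) = -2 + S
1/(-116*(-76) + 5*T(2)) = 1/(-116*(-76) + 5*(-2 + 2)) = 1/(8816 + 5*0) = 1/(8816 + 0) = 1/8816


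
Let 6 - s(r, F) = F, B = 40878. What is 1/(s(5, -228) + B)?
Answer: 1/41112 ≈ 2.4324e-5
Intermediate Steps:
s(r, F) = 6 - F
1/(s(5, -228) + B) = 1/((6 - 1*(-228)) + 40878) = 1/((6 + 228) + 40878) = 1/(234 + 40878) = 1/41112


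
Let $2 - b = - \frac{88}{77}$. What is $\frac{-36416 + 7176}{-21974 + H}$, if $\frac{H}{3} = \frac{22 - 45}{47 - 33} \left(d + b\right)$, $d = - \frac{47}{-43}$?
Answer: $\frac{123217360}{92686411} \approx 1.3294$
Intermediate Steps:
$b = \frac{22}{7}$ ($b = 2 - - \frac{88}{77} = 2 - \left(-88\right) \frac{1}{77} = 2 - - \frac{8}{7} = 2 + \frac{8}{7} = \frac{22}{7} \approx 3.1429$)
$d = \frac{47}{43}$ ($d = \left(-47\right) \left(- \frac{1}{43}\right) = \frac{47}{43} \approx 1.093$)
$H = - \frac{87975}{4214}$ ($H = 3 \frac{22 - 45}{47 - 33} \left(\frac{47}{43} + \frac{22}{7}\right) = 3 - \frac{23}{14} \cdot \frac{1275}{301} = 3 \left(-23\right) \frac{1}{14} \cdot \frac{1275}{301} = 3 \left(\left(- \frac{23}{14}\right) \frac{1275}{301}\right) = 3 \left(- \frac{29325}{4214}\right) = - \frac{87975}{4214} \approx -20.877$)
$\frac{-36416 + 7176}{-21974 + H} = \frac{-36416 + 7176}{-21974 - \frac{87975}{4214}} = - \frac{29240}{- \frac{92686411}{4214}} = \left(-29240\right) \left(- \frac{4214}{92686411}\right) = \frac{123217360}{92686411}$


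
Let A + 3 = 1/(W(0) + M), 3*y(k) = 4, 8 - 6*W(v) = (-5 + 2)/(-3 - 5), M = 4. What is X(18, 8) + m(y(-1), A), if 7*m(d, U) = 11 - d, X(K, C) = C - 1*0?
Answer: 197/21 ≈ 9.3810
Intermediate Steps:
X(K, C) = C (X(K, C) = C + 0 = C)
W(v) = 61/48 (W(v) = 4/3 - (-5 + 2)/(6*(-3 - 5)) = 4/3 - (-1)/(2*(-8)) = 4/3 - (-1)*(-1)/(2*8) = 4/3 - ⅙*3/8 = 4/3 - 1/16 = 61/48)
y(k) = 4/3 (y(k) = (⅓)*4 = 4/3)
A = -711/253 (A = -3 + 1/(61/48 + 4) = -3 + 1/(253/48) = -3 + 48/253 = -711/253 ≈ -2.8103)
m(d, U) = 11/7 - d/7 (m(d, U) = (11 - d)/7 = 11/7 - d/7)
X(18, 8) + m(y(-1), A) = 8 + (11/7 - ⅐*4/3) = 8 + (11/7 - 4/21) = 8 + 29/21 = 197/21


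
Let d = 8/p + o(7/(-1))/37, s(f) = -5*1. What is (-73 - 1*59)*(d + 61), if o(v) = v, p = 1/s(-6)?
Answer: -101640/37 ≈ -2747.0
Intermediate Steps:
s(f) = -5
p = -⅕ (p = 1/(-5) = -⅕ ≈ -0.20000)
d = -1487/37 (d = 8/(-⅕) + (7/(-1))/37 = 8*(-5) + (7*(-1))*(1/37) = -40 - 7*1/37 = -40 - 7/37 = -1487/37 ≈ -40.189)
(-73 - 1*59)*(d + 61) = (-73 - 1*59)*(-1487/37 + 61) = (-73 - 59)*(770/37) = -132*770/37 = -101640/37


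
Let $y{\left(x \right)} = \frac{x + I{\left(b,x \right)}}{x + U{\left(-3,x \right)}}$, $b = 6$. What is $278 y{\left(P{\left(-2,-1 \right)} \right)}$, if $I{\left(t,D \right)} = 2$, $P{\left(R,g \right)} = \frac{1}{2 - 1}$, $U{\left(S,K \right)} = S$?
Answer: $-417$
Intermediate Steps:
$P{\left(R,g \right)} = 1$ ($P{\left(R,g \right)} = 1^{-1} = 1$)
$y{\left(x \right)} = \frac{2 + x}{-3 + x}$ ($y{\left(x \right)} = \frac{x + 2}{x - 3} = \frac{2 + x}{-3 + x}$)
$278 y{\left(P{\left(-2,-1 \right)} \right)} = 278 \frac{2 + 1}{-3 + 1} = 278 \frac{1}{-2} \cdot 3 = 278 \left(\left(- \frac{1}{2}\right) 3\right) = 278 \left(- \frac{3}{2}\right) = -417$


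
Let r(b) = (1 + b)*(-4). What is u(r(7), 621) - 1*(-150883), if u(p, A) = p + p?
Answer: 150819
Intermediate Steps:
r(b) = -4 - 4*b
u(p, A) = 2*p
u(r(7), 621) - 1*(-150883) = 2*(-4 - 4*7) - 1*(-150883) = 2*(-4 - 28) + 150883 = 2*(-32) + 150883 = -64 + 150883 = 150819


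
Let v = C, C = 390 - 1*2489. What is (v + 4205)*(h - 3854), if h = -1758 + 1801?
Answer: -8025966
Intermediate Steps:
h = 43
C = -2099 (C = 390 - 2489 = -2099)
v = -2099
(v + 4205)*(h - 3854) = (-2099 + 4205)*(43 - 3854) = 2106*(-3811) = -8025966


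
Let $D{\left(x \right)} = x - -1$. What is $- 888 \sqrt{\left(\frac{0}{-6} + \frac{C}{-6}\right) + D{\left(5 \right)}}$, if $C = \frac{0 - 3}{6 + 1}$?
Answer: $- \frac{444 \sqrt{1190}}{7} \approx -2188.1$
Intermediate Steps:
$D{\left(x \right)} = 1 + x$ ($D{\left(x \right)} = x + 1 = 1 + x$)
$C = - \frac{3}{7} \approx -0.42857$
$- 888 \sqrt{\left(\frac{0}{-6} + \frac{C}{-6}\right) + D{\left(5 \right)}} = - 888 \sqrt{\left(\frac{0}{-6} - \frac{3}{7 \left(-6\right)}\right) + \left(1 + 5\right)} = - 888 \sqrt{\left(0 \left(- \frac{1}{6}\right) - - \frac{1}{14}\right) + 6} = - 888 \sqrt{\left(0 + \frac{1}{14}\right) + 6} = - 888 \sqrt{\frac{1}{14} + 6} = - 888 \sqrt{\frac{85}{14}} = - 888 \frac{\sqrt{1190}}{14} = - \frac{444 \sqrt{1190}}{7}$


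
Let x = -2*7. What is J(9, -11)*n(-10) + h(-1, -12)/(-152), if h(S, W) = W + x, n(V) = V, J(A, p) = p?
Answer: 8373/76 ≈ 110.17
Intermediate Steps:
x = -14
h(S, W) = -14 + W (h(S, W) = W - 14 = -14 + W)
J(9, -11)*n(-10) + h(-1, -12)/(-152) = -11*(-10) + (-14 - 12)/(-152) = 110 - 26*(-1/152) = 110 + 13/76 = 8373/76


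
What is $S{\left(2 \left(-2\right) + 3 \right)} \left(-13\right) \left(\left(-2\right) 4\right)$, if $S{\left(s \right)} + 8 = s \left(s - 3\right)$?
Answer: $-416$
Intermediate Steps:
$S{\left(s \right)} = -8 + s \left(-3 + s\right)$ ($S{\left(s \right)} = -8 + s \left(s - 3\right) = -8 + s \left(-3 + s\right)$)
$S{\left(2 \left(-2\right) + 3 \right)} \left(-13\right) \left(\left(-2\right) 4\right) = \left(-8 + \left(2 \left(-2\right) + 3\right)^{2} - 3 \left(2 \left(-2\right) + 3\right)\right) \left(-13\right) \left(\left(-2\right) 4\right) = \left(-8 + \left(-4 + 3\right)^{2} - 3 \left(-4 + 3\right)\right) \left(-13\right) \left(-8\right) = \left(-8 + \left(-1\right)^{2} - -3\right) \left(-13\right) \left(-8\right) = \left(-8 + 1 + 3\right) \left(-13\right) \left(-8\right) = \left(-4\right) \left(-13\right) \left(-8\right) = 52 \left(-8\right) = -416$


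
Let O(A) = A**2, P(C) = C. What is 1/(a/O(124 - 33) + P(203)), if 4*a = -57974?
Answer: 2366/476157 ≈ 0.0049689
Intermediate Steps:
a = -28987/2 (a = (1/4)*(-57974) = -28987/2 ≈ -14494.)
1/(a/O(124 - 33) + P(203)) = 1/(-28987/(2*(124 - 33)**2) + 203) = 1/(-28987/(2*(91**2)) + 203) = 1/(-28987/2/8281 + 203) = 1/(-28987/2*1/8281 + 203) = 1/(-4141/2366 + 203) = 1/(476157/2366) = 2366/476157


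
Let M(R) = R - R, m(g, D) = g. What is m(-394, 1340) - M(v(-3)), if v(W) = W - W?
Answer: -394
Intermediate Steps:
v(W) = 0
M(R) = 0
m(-394, 1340) - M(v(-3)) = -394 - 1*0 = -394 + 0 = -394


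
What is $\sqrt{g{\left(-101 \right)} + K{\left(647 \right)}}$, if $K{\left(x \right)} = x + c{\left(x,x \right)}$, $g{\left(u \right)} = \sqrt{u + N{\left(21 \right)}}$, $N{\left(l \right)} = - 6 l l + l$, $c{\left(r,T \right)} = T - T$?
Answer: $\sqrt{647 + i \sqrt{2726}} \approx 25.457 + 1.0255 i$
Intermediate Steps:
$c{\left(r,T \right)} = 0$
$N{\left(l \right)} = l - 6 l^{2}$ ($N{\left(l \right)} = - 6 l^{2} + l = l - 6 l^{2}$)
$g{\left(u \right)} = \sqrt{-2625 + u}$ ($g{\left(u \right)} = \sqrt{u + 21 \left(1 - 126\right)} = \sqrt{u + 21 \left(-125\right)} = \sqrt{u - 2625} = \sqrt{-2625 + u}$)
$K{\left(x \right)} = x$ ($K{\left(x \right)} = x + 0 = x$)
$\sqrt{g{\left(-101 \right)} + K{\left(647 \right)}} = \sqrt{\sqrt{-2625 - 101} + 647} = \sqrt{\sqrt{-2726} + 647} = \sqrt{i \sqrt{2726} + 647} = \sqrt{647 + i \sqrt{2726}}$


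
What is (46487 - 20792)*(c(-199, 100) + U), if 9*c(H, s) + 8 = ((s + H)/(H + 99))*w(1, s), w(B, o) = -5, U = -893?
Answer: -91930429/4 ≈ -2.2983e+7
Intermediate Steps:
c(H, s) = -8/9 - 5*(H + s)/(9*(99 + H)) (c(H, s) = -8/9 + (((s + H)/(H + 99))*(-5))/9 = -8/9 + (((H + s)/(99 + H))*(-5))/9 = -8/9 + (-5*(H + s)/(99 + H))/9 = -8/9 - 5*(H + s)/(9*(99 + H)))
(46487 - 20792)*(c(-199, 100) + U) = (46487 - 20792)*((-792 - 13*(-199) - 5*100)/(9*(99 - 199)) - 893) = 25695*((⅑)*(-792 + 2587 - 500)/(-100) - 893) = 25695*((⅑)*(-1/100)*1295 - 893) = 25695*(-259/180 - 893) = 25695*(-160999/180) = -91930429/4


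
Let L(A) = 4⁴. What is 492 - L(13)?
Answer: 236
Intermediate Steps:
L(A) = 256
492 - L(13) = 492 - 1*256 = 492 - 256 = 236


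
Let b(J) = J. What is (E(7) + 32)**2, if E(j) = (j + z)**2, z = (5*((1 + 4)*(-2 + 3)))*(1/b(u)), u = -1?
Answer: 126736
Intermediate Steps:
z = -25 (z = (5*((1 + 4)*(-2 + 3)))*(1/(-1)) = (5*(5*1))*(1*(-1)) = (5*5)*(-1) = 25*(-1) = -25)
E(j) = (-25 + j)**2 (E(j) = (j - 25)**2 = (-25 + j)**2)
(E(7) + 32)**2 = ((-25 + 7)**2 + 32)**2 = ((-18)**2 + 32)**2 = (324 + 32)**2 = 356**2 = 126736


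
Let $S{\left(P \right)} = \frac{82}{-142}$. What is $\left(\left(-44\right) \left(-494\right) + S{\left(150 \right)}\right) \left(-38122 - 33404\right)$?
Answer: $- \frac{110379996090}{71} \approx -1.5546 \cdot 10^{9}$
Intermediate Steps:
$S{\left(P \right)} = - \frac{41}{71}$ ($S{\left(P \right)} = 82 \left(- \frac{1}{142}\right) = - \frac{41}{71}$)
$\left(\left(-44\right) \left(-494\right) + S{\left(150 \right)}\right) \left(-38122 - 33404\right) = \left(\left(-44\right) \left(-494\right) - \frac{41}{71}\right) \left(-38122 - 33404\right) = \left(21736 - \frac{41}{71}\right) \left(-71526\right) = \frac{1543215}{71} \left(-71526\right) = - \frac{110379996090}{71}$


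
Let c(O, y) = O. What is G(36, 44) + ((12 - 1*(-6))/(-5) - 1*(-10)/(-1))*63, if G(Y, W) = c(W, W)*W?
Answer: 5396/5 ≈ 1079.2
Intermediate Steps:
G(Y, W) = W² (G(Y, W) = W*W = W²)
G(36, 44) + ((12 - 1*(-6))/(-5) - 1*(-10)/(-1))*63 = 44² + ((12 - 1*(-6))/(-5) - 1*(-10)/(-1))*63 = 1936 + ((12 + 6)*(-⅕) + 10*(-1))*63 = 1936 + (18*(-⅕) - 10)*63 = 1936 + (-18/5 - 10)*63 = 1936 - 68/5*63 = 1936 - 4284/5 = 5396/5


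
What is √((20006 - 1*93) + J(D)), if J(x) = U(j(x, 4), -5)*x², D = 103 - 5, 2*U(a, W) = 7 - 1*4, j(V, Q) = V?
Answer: √34319 ≈ 185.25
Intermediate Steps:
U(a, W) = 3/2 (U(a, W) = (7 - 1*4)/2 = (7 - 4)/2 = (½)*3 = 3/2)
D = 98
J(x) = 3*x²/2
√((20006 - 1*93) + J(D)) = √((20006 - 1*93) + (3/2)*98²) = √((20006 - 93) + (3/2)*9604) = √(19913 + 14406) = √34319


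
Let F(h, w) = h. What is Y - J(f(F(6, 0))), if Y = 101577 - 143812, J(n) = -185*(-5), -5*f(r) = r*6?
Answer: -43160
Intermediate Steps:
f(r) = -6*r/5 (f(r) = -r*6/5 = -6*r/5)
J(n) = 925
Y = -42235
Y - J(f(F(6, 0))) = -42235 - 1*925 = -42235 - 925 = -43160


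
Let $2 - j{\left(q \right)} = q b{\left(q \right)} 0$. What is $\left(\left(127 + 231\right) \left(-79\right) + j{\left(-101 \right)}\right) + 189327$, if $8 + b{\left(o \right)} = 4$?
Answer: $161047$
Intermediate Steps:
$b{\left(o \right)} = -4$ ($b{\left(o \right)} = -8 + 4 = -4$)
$j{\left(q \right)} = 2$ ($j{\left(q \right)} = 2 - q \left(-4\right) 0 = 2 - - 4 q 0 = 2 - 0 = 2 + 0 = 2$)
$\left(\left(127 + 231\right) \left(-79\right) + j{\left(-101 \right)}\right) + 189327 = \left(\left(127 + 231\right) \left(-79\right) + 2\right) + 189327 = \left(358 \left(-79\right) + 2\right) + 189327 = \left(-28282 + 2\right) + 189327 = -28280 + 189327 = 161047$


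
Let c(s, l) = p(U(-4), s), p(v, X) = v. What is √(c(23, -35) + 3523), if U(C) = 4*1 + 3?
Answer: √3530 ≈ 59.414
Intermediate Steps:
U(C) = 7 (U(C) = 4 + 3 = 7)
c(s, l) = 7
√(c(23, -35) + 3523) = √(7 + 3523) = √3530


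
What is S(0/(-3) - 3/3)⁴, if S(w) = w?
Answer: 1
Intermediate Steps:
S(0/(-3) - 3/3)⁴ = (0/(-3) - 3/3)⁴ = (0*(-⅓) - 3*⅓)⁴ = (0 - 1)⁴ = (-1)⁴ = 1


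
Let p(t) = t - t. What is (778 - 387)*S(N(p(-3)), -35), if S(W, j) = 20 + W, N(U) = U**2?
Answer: 7820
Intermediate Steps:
p(t) = 0
(778 - 387)*S(N(p(-3)), -35) = (778 - 387)*(20 + 0**2) = 391*(20 + 0) = 391*20 = 7820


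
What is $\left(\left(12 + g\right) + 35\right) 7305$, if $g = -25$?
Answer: $160710$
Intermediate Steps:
$\left(\left(12 + g\right) + 35\right) 7305 = \left(\left(12 - 25\right) + 35\right) 7305 = \left(-13 + 35\right) 7305 = 22 \cdot 7305 = 160710$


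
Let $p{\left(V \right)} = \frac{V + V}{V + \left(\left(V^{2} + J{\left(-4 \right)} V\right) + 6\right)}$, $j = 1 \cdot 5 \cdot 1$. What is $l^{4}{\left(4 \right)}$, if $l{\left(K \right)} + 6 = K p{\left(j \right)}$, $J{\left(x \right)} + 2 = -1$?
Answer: $\frac{54700816}{194481} \approx 281.27$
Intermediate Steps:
$J{\left(x \right)} = -3$ ($J{\left(x \right)} = -2 - 1 = -3$)
$j = 5$ ($j = 5 \cdot 1 = 5$)
$p{\left(V \right)} = \frac{2 V}{6 + V^{2} - 2 V}$ ($p{\left(V \right)} = \frac{V + V}{V + \left(\left(V^{2} - 3 V\right) + 6\right)} = \frac{2 V}{V + \left(6 + V^{2} - 3 V\right)} = \frac{2 V}{6 + V^{2} - 2 V}$)
$l{\left(K \right)} = -6 + \frac{10 K}{21}$ ($l{\left(K \right)} = -6 + K 2 \cdot 5 \frac{1}{6 + 5^{2} - 10} = -6 + K 2 \cdot 5 \frac{1}{6 + 25 - 10} = -6 + K 2 \cdot 5 \cdot \frac{1}{21} = -6 + K \frac{10}{21} = -6 + \frac{10 K}{21}$)
$l^{4}{\left(4 \right)} = \left(-6 + \frac{10}{21} \cdot 4\right)^{4} = \left(-6 + \frac{40}{21}\right)^{4} = \left(- \frac{86}{21}\right)^{4} = \frac{54700816}{194481}$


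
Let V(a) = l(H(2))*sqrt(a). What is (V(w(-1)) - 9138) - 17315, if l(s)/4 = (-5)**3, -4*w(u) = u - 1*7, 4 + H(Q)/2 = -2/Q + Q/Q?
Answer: -26453 - 500*sqrt(2) ≈ -27160.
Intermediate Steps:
H(Q) = -6 - 4/Q (H(Q) = -8 + 2*(-2/Q + Q/Q) = -8 + 2*(-2/Q + 1) = -8 + 2*(1 - 2/Q) = -8 + (2 - 4/Q) = -6 - 4/Q)
w(u) = 7/4 - u/4 (w(u) = -(u - 1*7)/4 = -(u - 7)/4 = -(-7 + u)/4 = 7/4 - u/4)
l(s) = -500 (l(s) = 4*(-5)**3 = 4*(-125) = -500)
V(a) = -500*sqrt(a)
(V(w(-1)) - 9138) - 17315 = (-500*sqrt(7/4 - 1/4*(-1)) - 9138) - 17315 = (-500*sqrt(7/4 + 1/4) - 9138) - 17315 = (-500*sqrt(2) - 9138) - 17315 = (-9138 - 500*sqrt(2)) - 17315 = -26453 - 500*sqrt(2)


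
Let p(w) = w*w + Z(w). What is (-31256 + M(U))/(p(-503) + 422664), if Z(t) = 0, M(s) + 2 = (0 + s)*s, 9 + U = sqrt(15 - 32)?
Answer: -31258/675673 + (9 - I*sqrt(17))**2/675673 ≈ -0.046167 - 0.00010984*I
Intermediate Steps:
U = -9 + I*sqrt(17) (U = -9 + sqrt(15 - 32) = -9 + sqrt(-17) = -9 + I*sqrt(17) ≈ -9.0 + 4.1231*I)
M(s) = -2 + s**2 (M(s) = -2 + (0 + s)*s = -2 + s*s = -2 + s**2)
p(w) = w**2 (p(w) = w*w + 0 = w**2 + 0 = w**2)
(-31256 + M(U))/(p(-503) + 422664) = (-31256 + (-2 + (-9 + I*sqrt(17))**2))/((-503)**2 + 422664) = (-31258 + (-9 + I*sqrt(17))**2)/(253009 + 422664) = (-31258 + (-9 + I*sqrt(17))**2)/675673 = (-31258 + (-9 + I*sqrt(17))**2)*(1/675673) = -31258/675673 + (-9 + I*sqrt(17))**2/675673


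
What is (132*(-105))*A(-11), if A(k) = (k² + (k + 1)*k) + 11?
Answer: -3354120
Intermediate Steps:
A(k) = 11 + k² + k*(1 + k) (A(k) = (k² + (1 + k)*k) + 11 = (k² + k*(1 + k)) + 11 = 11 + k² + k*(1 + k))
(132*(-105))*A(-11) = (132*(-105))*(11 - 11 + 2*(-11)²) = -13860*(11 - 11 + 2*121) = -13860*(11 - 11 + 242) = -13860*242 = -3354120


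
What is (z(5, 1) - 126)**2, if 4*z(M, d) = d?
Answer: 253009/16 ≈ 15813.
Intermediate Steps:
z(M, d) = d/4
(z(5, 1) - 126)**2 = ((1/4)*1 - 126)**2 = (1/4 - 126)**2 = (-503/4)**2 = 253009/16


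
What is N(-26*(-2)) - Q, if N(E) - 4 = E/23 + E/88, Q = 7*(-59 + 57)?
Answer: 10551/506 ≈ 20.852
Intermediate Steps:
Q = -14 (Q = 7*(-2) = -14)
N(E) = 4 + 111*E/2024 (N(E) = 4 + (E/23 + E/88) = 4 + 111*E/2024)
N(-26*(-2)) - Q = (4 + 111*(-26*(-2))/2024) - 1*(-14) = (4 + (111/2024)*52) + 14 = (4 + 1443/506) + 14 = 3467/506 + 14 = 10551/506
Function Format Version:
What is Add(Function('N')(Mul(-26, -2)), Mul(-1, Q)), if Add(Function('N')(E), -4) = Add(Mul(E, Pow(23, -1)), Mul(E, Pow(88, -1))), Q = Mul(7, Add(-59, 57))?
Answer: Rational(10551, 506) ≈ 20.852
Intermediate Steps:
Q = -14 (Q = Mul(7, -2) = -14)
Function('N')(E) = Add(4, Mul(Rational(111, 2024), E)) (Function('N')(E) = Add(4, Add(Mul(E, Pow(23, -1)), Mul(E, Pow(88, -1)))) = Add(4, Add(Mul(E, Rational(1, 23)), Mul(E, Rational(1, 88)))) = Add(4, Add(Mul(Rational(1, 23), E), Mul(Rational(1, 88), E))) = Add(4, Mul(Rational(111, 2024), E)))
Add(Function('N')(Mul(-26, -2)), Mul(-1, Q)) = Add(Add(4, Mul(Rational(111, 2024), Mul(-26, -2))), Mul(-1, -14)) = Add(Add(4, Mul(Rational(111, 2024), 52)), 14) = Add(Add(4, Rational(1443, 506)), 14) = Add(Rational(3467, 506), 14) = Rational(10551, 506)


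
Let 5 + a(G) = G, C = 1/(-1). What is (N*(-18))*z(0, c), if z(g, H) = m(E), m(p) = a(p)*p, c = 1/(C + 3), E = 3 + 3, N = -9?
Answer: 972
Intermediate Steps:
C = -1
a(G) = -5 + G
E = 6
c = ½ (c = 1/(-1 + 3) = 1/2 = ½ ≈ 0.50000)
m(p) = p*(-5 + p) (m(p) = (-5 + p)*p = p*(-5 + p))
z(g, H) = 6 (z(g, H) = 6*(-5 + 6) = 6*1 = 6)
(N*(-18))*z(0, c) = -9*(-18)*6 = 162*6 = 972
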